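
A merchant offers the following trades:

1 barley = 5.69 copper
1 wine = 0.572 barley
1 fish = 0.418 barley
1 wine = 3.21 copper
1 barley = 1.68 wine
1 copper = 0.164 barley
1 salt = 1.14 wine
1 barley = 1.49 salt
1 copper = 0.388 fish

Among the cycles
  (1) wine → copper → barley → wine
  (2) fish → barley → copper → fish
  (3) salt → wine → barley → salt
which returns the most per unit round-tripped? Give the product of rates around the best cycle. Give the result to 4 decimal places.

(1) 3.21 × 0.164 × 1.68 = 0.88442
(2) 0.418 × 5.69 × 0.388 = 0.92283
(3) 1.14 × 0.572 × 1.49 = 0.97160
Highest is cycle (3) at 0.9716 (≤1, no arbitrage).

0.9716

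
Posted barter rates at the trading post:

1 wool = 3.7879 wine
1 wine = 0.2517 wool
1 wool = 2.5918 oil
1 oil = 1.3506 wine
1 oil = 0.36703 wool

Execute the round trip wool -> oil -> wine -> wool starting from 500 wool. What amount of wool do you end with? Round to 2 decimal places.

440.54

500 wool × 2.5918 = 1295.9 oil
1295.9 oil × 1.3506 = 1750.24254 wine
1750.24254 wine × 0.2517 = 440.536047318 wool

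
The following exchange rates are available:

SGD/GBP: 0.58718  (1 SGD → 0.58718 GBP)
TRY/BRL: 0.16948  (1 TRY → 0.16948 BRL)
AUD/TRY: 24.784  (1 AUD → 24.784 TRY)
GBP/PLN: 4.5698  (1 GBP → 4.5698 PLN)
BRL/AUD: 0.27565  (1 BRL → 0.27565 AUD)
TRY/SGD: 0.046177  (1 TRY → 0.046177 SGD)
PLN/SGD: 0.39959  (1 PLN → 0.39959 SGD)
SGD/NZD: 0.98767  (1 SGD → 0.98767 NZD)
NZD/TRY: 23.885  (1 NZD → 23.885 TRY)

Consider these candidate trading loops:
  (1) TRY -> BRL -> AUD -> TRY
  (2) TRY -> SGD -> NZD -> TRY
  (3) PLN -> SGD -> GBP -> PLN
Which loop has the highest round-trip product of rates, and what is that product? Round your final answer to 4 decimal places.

1.1578

(1) 0.16948 × 0.27565 × 24.784 = 1.15784
(2) 0.046177 × 0.98767 × 23.885 = 1.08934
(3) 0.39959 × 0.58718 × 4.5698 = 1.07222
Highest is cycle (1) at 1.1578 (>1, arbitrage).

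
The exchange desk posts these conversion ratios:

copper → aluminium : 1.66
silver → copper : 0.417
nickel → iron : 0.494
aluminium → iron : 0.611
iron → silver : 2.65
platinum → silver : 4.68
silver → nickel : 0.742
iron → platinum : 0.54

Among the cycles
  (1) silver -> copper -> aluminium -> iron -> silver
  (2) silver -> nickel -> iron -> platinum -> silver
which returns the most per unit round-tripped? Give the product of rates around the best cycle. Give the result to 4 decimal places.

(1) 0.417 × 1.66 × 0.611 × 2.65 = 1.12081
(2) 0.742 × 0.494 × 0.54 × 4.68 = 0.92634
Highest is cycle (1) at 1.1208 (>1, arbitrage).

1.1208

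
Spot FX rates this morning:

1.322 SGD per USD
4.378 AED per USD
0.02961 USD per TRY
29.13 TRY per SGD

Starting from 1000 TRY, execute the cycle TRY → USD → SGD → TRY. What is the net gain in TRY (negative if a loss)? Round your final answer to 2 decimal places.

140.28

1000 TRY × 0.02961 = 29.61 USD
29.61 USD × 1.322 = 39.14442 SGD
39.14442 SGD × 29.13 = 1140.2769546 TRY
Net change: 1140.2769546 − 1000 = 140.2769546 TRY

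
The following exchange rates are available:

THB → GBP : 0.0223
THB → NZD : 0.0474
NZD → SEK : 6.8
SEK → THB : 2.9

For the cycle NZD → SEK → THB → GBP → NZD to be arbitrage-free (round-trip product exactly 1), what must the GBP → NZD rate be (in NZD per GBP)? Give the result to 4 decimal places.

Known legs of the cycle: 6.8 × 2.9 × 0.0223 = 0.439756
For no arbitrage the full-cycle product must be 1, so the missing rate is 1 / 0.439756 ≈ 2.273988.

2.2740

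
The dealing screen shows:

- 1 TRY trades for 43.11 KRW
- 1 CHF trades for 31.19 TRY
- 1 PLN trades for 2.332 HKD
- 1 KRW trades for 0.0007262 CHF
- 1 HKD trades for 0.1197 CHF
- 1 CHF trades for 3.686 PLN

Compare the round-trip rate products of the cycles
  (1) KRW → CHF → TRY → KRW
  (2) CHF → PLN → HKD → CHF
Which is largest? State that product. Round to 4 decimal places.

(1) 0.0007262 × 31.19 × 43.11 = 0.97645
(2) 3.686 × 2.332 × 0.1197 = 1.02891
Highest is cycle (2) at 1.0289 (>1, arbitrage).

1.0289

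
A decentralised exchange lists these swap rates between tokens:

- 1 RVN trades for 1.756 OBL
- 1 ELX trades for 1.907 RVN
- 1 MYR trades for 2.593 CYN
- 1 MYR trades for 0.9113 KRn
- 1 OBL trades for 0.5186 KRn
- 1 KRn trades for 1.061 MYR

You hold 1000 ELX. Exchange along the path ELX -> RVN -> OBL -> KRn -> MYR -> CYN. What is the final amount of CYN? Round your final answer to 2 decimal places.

4777.77

1000 ELX × 1.907 = 1907 RVN
1907 RVN × 1.756 = 3348.692 OBL
3348.692 OBL × 0.5186 = 1736.6316712 KRn
1736.6316712 KRn × 1.061 = 1842.5662031432 MYR
1842.5662031432 MYR × 2.593 = 4777.7741647503176 CYN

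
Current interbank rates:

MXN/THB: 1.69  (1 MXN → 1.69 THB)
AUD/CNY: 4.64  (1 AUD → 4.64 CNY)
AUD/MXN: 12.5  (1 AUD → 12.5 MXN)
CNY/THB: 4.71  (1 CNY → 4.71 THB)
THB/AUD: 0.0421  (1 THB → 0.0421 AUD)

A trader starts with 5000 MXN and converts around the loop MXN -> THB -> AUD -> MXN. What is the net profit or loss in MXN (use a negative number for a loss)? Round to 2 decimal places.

5000 MXN × 1.69 = 8450 THB
8450 THB × 0.0421 = 355.745 AUD
355.745 AUD × 12.5 = 4446.8125 MXN
Net change: 4446.8125 − 5000 = -553.1875 MXN

-553.19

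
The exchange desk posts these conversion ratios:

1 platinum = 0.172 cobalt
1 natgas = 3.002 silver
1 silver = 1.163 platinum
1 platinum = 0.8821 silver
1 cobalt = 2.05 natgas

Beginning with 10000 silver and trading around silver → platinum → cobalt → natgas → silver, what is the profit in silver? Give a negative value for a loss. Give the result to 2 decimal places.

10000 silver × 1.163 = 11630 platinum
11630 platinum × 0.172 = 2000.36 cobalt
2000.36 cobalt × 2.05 = 4100.738 natgas
4100.738 natgas × 3.002 = 12310.415476 silver
Net change: 12310.415476 − 10000 = 2310.415476 silver

2310.42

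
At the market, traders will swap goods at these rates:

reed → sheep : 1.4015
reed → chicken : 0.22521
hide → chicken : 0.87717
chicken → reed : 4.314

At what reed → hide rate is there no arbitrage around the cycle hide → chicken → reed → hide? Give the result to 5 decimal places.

Known legs of the cycle: 0.87717 × 4.314 = 3.78411138
For no arbitrage the full-cycle product must be 1, so the missing rate is 1 / 3.78411138 ≈ 0.2642628.

0.26426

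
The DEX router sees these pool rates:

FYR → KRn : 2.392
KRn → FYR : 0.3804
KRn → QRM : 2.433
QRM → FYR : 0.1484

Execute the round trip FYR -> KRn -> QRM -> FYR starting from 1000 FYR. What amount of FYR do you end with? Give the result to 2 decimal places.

1000 FYR × 2.392 = 2392 KRn
2392 KRn × 2.433 = 5819.736 QRM
5819.736 QRM × 0.1484 = 863.6488224 FYR

863.65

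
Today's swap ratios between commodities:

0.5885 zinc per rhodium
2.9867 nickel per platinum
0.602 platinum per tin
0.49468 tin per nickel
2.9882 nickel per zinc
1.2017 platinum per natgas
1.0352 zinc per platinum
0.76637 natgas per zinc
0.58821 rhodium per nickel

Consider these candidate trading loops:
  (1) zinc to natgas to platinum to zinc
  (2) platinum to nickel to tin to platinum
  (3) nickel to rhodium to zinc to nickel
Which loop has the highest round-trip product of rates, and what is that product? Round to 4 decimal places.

1.0344

(1) 0.76637 × 1.2017 × 1.0352 = 0.95336
(2) 2.9867 × 0.49468 × 0.602 = 0.88943
(3) 0.58821 × 0.5885 × 2.9882 = 1.03440
Highest is cycle (3) at 1.0344 (>1, arbitrage).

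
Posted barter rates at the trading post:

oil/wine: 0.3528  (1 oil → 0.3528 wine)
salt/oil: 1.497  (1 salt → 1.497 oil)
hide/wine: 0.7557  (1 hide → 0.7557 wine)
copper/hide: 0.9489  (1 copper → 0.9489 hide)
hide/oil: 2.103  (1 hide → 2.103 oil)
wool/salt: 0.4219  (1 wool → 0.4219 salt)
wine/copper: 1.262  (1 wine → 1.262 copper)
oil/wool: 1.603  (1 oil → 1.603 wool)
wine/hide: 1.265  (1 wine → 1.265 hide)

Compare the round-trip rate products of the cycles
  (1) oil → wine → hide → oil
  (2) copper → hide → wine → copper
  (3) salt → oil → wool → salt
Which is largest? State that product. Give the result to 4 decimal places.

(1) 0.3528 × 1.265 × 2.103 = 0.93855
(2) 0.9489 × 0.7557 × 1.262 = 0.90496
(3) 1.497 × 1.603 × 0.4219 = 1.01243
Highest is cycle (3) at 1.0124 (>1, arbitrage).

1.0124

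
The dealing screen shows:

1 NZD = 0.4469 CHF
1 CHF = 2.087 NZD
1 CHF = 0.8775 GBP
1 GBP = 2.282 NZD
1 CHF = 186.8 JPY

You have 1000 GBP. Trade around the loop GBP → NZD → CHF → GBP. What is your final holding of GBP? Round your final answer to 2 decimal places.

894.90

1000 GBP × 2.282 = 2282 NZD
2282 NZD × 0.4469 = 1019.8258 CHF
1019.8258 CHF × 0.8775 = 894.8971395 GBP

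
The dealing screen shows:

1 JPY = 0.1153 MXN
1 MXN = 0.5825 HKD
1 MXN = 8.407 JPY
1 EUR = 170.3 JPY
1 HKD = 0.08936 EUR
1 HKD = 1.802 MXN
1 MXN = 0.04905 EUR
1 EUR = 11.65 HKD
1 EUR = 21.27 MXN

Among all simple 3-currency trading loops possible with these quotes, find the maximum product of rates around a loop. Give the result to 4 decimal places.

MXN→HKD→EUR→MXN: 0.5825 × 0.08936 × 21.27 = 1.10715
MXN→EUR→HKD→MXN: 0.04905 × 11.65 × 1.802 = 1.02972
MXN→EUR→JPY→MXN: 0.04905 × 170.3 × 0.1153 = 0.96313
Maximum is MXN→HKD→EUR→MXN at 1.1072; arbitrage exists.

1.1072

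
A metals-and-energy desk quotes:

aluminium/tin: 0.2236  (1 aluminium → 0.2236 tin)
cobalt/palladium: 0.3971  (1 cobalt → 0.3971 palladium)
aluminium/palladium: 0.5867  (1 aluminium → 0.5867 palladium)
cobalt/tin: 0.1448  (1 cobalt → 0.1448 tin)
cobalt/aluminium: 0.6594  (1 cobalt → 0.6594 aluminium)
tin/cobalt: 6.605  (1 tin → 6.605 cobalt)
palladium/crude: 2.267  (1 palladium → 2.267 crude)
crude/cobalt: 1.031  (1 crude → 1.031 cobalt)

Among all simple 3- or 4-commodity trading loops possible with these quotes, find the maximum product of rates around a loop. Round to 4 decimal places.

cobalt→aluminium→tin→cobalt: 0.6594 × 0.2236 × 6.605 = 0.97385
crude→cobalt→palladium→crude: 1.031 × 0.3971 × 2.267 = 0.92813
crude→cobalt→aluminium→palladium→crude: 1.031 × 0.6594 × 0.5867 × 2.267 = 0.90422
Maximum is cobalt→aluminium→tin→cobalt at 0.9739; no arbitrage — every cycle loses value.

0.9739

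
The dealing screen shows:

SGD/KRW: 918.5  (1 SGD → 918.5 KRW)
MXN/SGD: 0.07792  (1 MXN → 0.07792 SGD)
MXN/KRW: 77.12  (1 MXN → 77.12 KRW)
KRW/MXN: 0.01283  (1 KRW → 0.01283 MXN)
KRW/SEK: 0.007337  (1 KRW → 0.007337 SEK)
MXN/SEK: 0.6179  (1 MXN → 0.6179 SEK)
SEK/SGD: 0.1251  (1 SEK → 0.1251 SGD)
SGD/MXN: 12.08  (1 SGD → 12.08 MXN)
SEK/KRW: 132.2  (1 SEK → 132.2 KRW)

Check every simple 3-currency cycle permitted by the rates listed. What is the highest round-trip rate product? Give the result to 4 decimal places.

1.0480

KRW→MXN→SEK→KRW: 0.01283 × 0.6179 × 132.2 = 1.04804
SEK→SGD→MXN→SEK: 0.1251 × 12.08 × 0.6179 = 0.93378
KRW→MXN→SGD→KRW: 0.01283 × 0.07792 × 918.5 = 0.91824
KRW→SEK→SGD→KRW: 0.007337 × 0.1251 × 918.5 = 0.84305
Maximum is KRW→MXN→SEK→KRW at 1.0480; arbitrage exists.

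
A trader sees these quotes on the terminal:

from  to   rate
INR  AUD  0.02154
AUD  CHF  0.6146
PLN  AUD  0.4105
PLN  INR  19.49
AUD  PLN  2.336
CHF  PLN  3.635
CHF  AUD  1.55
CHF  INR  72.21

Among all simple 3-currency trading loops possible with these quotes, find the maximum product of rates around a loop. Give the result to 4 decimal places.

AUD→PLN→INR→AUD: 2.336 × 19.49 × 0.02154 = 0.98069
AUD→CHF→INR→AUD: 0.6146 × 72.21 × 0.02154 = 0.95595
AUD→CHF→PLN→AUD: 0.6146 × 3.635 × 0.4105 = 0.91709
Maximum is AUD→PLN→INR→AUD at 0.9807; no arbitrage — every cycle loses value.

0.9807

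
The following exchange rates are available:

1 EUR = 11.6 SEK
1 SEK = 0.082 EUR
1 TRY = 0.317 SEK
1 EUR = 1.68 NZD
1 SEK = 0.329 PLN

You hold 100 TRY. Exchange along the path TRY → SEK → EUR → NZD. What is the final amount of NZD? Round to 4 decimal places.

4.3670

100 TRY × 0.317 = 31.7 SEK
31.7 SEK × 0.082 = 2.5994 EUR
2.5994 EUR × 1.68 = 4.366992 NZD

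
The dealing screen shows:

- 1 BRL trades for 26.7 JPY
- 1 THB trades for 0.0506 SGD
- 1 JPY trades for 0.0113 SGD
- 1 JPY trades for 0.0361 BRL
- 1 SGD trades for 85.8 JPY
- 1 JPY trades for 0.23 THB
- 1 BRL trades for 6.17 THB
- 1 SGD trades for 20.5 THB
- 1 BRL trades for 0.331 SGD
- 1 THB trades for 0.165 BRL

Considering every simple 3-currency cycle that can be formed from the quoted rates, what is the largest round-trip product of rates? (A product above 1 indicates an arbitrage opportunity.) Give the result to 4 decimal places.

1.1196

THB→BRL→SGD→THB: 0.165 × 0.331 × 20.5 = 1.11961
JPY→BRL→SGD→JPY: 0.0361 × 0.331 × 85.8 = 1.02523
JPY→THB→BRL→JPY: 0.23 × 0.165 × 26.7 = 1.01327
JPY→THB→SGD→JPY: 0.23 × 0.0506 × 85.8 = 0.99854
Maximum is THB→BRL→SGD→THB at 1.1196; arbitrage exists.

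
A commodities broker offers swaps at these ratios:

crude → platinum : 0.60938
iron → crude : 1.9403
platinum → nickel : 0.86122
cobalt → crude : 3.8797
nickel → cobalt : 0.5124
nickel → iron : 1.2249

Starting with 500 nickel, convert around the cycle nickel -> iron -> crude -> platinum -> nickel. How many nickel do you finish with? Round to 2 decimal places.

500 nickel × 1.2249 = 612.45 iron
612.45 iron × 1.9403 = 1188.336735 crude
1188.336735 crude × 0.60938 = 724.1486395743 platinum
724.1486395743 platinum × 0.86122 = 623.651291374178646 nickel

623.65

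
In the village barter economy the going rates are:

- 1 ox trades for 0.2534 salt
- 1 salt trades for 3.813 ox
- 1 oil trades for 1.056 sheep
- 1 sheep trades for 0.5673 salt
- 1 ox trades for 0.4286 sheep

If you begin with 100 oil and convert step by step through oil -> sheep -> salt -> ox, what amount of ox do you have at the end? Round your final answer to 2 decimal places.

100 oil × 1.056 = 105.6 sheep
105.6 sheep × 0.5673 = 59.90688 salt
59.90688 salt × 3.813 = 228.42493344 ox

228.42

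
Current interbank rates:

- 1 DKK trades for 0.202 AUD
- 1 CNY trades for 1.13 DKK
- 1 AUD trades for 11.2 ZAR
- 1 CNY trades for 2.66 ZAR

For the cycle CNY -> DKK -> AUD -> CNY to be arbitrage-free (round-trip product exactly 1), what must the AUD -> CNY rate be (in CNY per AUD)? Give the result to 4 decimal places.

Known legs of the cycle: 1.13 × 0.202 = 0.22826
For no arbitrage the full-cycle product must be 1, so the missing rate is 1 / 0.22826 ≈ 4.380969.

4.3810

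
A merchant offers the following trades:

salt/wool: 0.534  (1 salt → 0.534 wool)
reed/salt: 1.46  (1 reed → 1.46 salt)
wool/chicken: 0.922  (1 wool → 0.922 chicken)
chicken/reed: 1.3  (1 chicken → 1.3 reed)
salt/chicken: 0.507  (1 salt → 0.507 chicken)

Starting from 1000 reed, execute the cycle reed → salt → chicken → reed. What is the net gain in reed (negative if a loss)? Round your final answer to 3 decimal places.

1000 reed × 1.46 = 1460 salt
1460 salt × 0.507 = 740.22 chicken
740.22 chicken × 1.3 = 962.286 reed
Net change: 962.286 − 1000 = -37.714 reed

-37.714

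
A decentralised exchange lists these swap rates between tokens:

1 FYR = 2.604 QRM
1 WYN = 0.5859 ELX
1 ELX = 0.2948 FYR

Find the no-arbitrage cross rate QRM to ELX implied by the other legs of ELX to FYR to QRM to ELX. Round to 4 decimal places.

1.3027

Known legs of the cycle: 0.2948 × 2.604 = 0.7676592
For no arbitrage the full-cycle product must be 1, so the missing rate is 1 / 0.7676592 ≈ 1.302661.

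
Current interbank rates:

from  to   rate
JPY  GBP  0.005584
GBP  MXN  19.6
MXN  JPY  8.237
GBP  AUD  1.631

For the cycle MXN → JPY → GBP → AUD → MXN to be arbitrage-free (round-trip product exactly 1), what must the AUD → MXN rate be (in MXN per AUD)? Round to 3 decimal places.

13.330

Known legs of the cycle: 8.237 × 0.005584 × 1.631 = 0.075018510448
For no arbitrage the full-cycle product must be 1, so the missing rate is 1 / 0.075018510448 ≈ 13.33004.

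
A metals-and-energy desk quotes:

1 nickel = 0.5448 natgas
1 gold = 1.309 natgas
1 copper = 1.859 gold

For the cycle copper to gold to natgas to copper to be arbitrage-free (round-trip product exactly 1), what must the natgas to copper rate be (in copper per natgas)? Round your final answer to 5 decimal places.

Known legs of the cycle: 1.859 × 1.309 = 2.433431
For no arbitrage the full-cycle product must be 1, so the missing rate is 1 / 2.433431 ≈ 0.4109424.

0.41094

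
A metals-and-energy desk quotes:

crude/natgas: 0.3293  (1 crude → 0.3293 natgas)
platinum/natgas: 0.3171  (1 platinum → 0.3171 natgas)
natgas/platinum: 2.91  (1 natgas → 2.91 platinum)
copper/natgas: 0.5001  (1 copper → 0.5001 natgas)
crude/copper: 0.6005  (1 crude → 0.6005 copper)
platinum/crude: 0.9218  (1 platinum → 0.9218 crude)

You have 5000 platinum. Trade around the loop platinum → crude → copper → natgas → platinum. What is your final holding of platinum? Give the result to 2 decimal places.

5000 platinum × 0.9218 = 4609 crude
4609 crude × 0.6005 = 2767.7045 copper
2767.7045 copper × 0.5001 = 1384.12902045 natgas
1384.12902045 natgas × 2.91 = 4027.8154495095 platinum

4027.82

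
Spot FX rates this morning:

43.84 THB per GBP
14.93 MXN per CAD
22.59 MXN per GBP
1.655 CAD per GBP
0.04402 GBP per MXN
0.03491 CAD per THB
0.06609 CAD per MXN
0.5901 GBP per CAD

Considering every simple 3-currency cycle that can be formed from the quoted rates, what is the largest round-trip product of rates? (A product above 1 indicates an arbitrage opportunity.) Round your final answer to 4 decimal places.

CAD→MXN→GBP→CAD: 14.93 × 0.04402 × 1.655 = 1.08770
CAD→GBP→THB→CAD: 0.5901 × 43.84 × 0.03491 = 0.90312
CAD→GBP→MXN→CAD: 0.5901 × 22.59 × 0.06609 = 0.88100
Maximum is CAD→MXN→GBP→CAD at 1.0877; arbitrage exists.

1.0877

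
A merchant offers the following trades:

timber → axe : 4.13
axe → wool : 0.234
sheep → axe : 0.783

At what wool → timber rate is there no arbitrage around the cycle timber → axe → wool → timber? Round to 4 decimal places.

Known legs of the cycle: 4.13 × 0.234 = 0.96642
For no arbitrage the full-cycle product must be 1, so the missing rate is 1 / 0.96642 ≈ 1.034747.

1.0347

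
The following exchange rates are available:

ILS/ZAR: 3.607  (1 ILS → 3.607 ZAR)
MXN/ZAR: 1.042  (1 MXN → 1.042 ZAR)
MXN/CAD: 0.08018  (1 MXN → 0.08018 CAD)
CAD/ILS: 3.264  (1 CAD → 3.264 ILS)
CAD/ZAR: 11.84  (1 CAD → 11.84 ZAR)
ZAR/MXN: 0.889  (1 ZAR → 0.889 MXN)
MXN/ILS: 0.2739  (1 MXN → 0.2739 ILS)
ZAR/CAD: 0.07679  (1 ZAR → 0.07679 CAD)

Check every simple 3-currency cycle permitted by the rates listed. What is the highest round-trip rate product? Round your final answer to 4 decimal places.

0.9041

ILS→ZAR→CAD→ILS: 3.607 × 0.07679 × 3.264 = 0.90407
ILS→ZAR→MXN→ILS: 3.607 × 0.889 × 0.2739 = 0.87829
ZAR→MXN→CAD→ZAR: 0.889 × 0.08018 × 11.84 = 0.84396
Maximum is ILS→ZAR→CAD→ILS at 0.9041; no arbitrage — every cycle loses value.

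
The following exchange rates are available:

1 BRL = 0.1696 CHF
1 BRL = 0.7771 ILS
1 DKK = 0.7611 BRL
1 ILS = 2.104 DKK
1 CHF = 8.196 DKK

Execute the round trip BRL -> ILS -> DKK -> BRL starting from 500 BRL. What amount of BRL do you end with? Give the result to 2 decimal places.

500 BRL × 0.7771 = 388.55 ILS
388.55 ILS × 2.104 = 817.5092 DKK
817.5092 DKK × 0.7611 = 622.20625212 BRL

622.21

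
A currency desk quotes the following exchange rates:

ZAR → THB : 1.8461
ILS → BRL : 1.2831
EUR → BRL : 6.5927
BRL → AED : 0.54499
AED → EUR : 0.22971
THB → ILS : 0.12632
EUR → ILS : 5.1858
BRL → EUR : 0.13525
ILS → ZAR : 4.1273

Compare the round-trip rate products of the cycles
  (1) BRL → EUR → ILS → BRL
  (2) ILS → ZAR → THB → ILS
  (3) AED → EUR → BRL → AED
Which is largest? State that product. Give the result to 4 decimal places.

0.9625

(1) 0.13525 × 5.1858 × 1.2831 = 0.89994
(2) 4.1273 × 1.8461 × 0.12632 = 0.96248
(3) 0.22971 × 6.5927 × 0.54499 = 0.82534
Highest is cycle (2) at 0.9625 (≤1, no arbitrage).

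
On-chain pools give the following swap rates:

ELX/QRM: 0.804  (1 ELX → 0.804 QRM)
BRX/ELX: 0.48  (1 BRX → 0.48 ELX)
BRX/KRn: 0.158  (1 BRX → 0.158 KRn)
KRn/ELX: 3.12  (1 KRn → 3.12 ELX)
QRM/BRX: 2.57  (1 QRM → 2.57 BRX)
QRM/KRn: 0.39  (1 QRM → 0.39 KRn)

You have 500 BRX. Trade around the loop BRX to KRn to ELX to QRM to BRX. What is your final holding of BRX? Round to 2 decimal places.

500 BRX × 0.158 = 79 KRn
79 KRn × 3.12 = 246.48 ELX
246.48 ELX × 0.804 = 198.16992 QRM
198.16992 QRM × 2.57 = 509.2966944 BRX

509.30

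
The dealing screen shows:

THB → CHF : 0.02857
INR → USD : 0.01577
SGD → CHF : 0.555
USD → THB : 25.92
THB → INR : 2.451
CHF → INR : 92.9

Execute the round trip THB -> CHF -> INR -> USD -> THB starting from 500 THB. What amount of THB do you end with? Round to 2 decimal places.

500 THB × 0.02857 = 14.285 CHF
14.285 CHF × 92.9 = 1327.0765 INR
1327.0765 INR × 0.01577 = 20.927996405 USD
20.927996405 USD × 25.92 = 542.4536668176 THB

542.45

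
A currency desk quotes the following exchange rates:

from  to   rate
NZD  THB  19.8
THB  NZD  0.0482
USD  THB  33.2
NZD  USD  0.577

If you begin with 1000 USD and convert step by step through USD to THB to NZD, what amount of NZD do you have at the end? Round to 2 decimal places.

1000 USD × 33.2 = 33200 THB
33200 THB × 0.0482 = 1600.24 NZD

1600.24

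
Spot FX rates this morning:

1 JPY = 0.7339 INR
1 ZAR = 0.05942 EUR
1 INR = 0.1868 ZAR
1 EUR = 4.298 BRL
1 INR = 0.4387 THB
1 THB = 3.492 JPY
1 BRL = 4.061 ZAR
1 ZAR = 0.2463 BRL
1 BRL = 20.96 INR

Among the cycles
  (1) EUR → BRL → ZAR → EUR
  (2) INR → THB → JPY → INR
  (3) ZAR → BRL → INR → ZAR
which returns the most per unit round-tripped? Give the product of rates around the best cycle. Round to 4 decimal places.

1.1243

(1) 4.298 × 4.061 × 0.05942 = 1.03713
(2) 0.4387 × 3.492 × 0.7339 = 1.12429
(3) 0.2463 × 20.96 × 0.1868 = 0.96435
Highest is cycle (2) at 1.1243 (>1, arbitrage).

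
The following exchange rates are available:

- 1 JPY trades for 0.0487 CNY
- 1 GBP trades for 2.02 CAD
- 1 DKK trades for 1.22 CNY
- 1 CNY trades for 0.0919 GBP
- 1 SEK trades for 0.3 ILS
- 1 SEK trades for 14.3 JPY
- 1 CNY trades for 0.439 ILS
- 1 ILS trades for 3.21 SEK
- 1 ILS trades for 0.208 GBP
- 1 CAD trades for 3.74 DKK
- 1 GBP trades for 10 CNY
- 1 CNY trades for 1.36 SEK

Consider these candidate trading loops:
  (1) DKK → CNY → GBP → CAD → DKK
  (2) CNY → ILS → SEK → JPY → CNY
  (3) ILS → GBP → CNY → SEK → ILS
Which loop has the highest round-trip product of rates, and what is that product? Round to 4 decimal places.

0.9814

(1) 1.22 × 0.0919 × 2.02 × 3.74 = 0.84703
(2) 0.439 × 3.21 × 14.3 × 0.0487 = 0.98137
(3) 0.208 × 10 × 1.36 × 0.3 = 0.84864
Highest is cycle (2) at 0.9814 (≤1, no arbitrage).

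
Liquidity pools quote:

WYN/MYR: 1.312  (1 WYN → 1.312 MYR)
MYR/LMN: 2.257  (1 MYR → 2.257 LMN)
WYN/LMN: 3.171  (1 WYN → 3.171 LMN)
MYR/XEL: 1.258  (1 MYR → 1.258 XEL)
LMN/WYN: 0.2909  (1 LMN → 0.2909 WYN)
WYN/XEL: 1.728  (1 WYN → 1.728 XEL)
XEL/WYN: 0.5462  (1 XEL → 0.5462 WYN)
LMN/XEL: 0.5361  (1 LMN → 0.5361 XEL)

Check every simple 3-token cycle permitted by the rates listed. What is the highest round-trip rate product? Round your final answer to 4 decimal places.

LMN→XEL→WYN→LMN: 0.5361 × 0.5462 × 3.171 = 0.92853
MYR→XEL→WYN→MYR: 1.258 × 0.5462 × 1.312 = 0.90150
LMN→WYN→MYR→LMN: 0.2909 × 1.312 × 2.257 = 0.86141
Maximum is LMN→XEL→WYN→LMN at 0.9285; no arbitrage — every cycle loses value.

0.9285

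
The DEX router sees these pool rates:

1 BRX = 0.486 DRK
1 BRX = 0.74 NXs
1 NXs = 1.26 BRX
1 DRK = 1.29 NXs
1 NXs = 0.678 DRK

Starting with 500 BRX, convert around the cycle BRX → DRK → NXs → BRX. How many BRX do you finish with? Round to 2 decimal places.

500 BRX × 0.486 = 243 DRK
243 DRK × 1.29 = 313.47 NXs
313.47 NXs × 1.26 = 394.9722 BRX

394.97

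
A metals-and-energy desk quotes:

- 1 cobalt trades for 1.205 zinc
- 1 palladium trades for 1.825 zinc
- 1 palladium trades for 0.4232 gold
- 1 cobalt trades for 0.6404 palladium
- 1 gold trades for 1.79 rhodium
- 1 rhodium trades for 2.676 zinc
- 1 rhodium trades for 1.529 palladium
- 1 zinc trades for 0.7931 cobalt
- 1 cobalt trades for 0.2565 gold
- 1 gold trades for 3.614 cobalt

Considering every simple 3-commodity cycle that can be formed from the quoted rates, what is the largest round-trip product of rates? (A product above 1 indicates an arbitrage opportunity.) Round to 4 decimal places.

1.1583

palladium→gold→rhodium→palladium: 0.4232 × 1.79 × 1.529 = 1.15826
palladium→gold→cobalt→palladium: 0.4232 × 3.614 × 0.6404 = 0.97946
palladium→zinc→cobalt→palladium: 1.825 × 0.7931 × 0.6404 = 0.92692
Maximum is palladium→gold→rhodium→palladium at 1.1583; arbitrage exists.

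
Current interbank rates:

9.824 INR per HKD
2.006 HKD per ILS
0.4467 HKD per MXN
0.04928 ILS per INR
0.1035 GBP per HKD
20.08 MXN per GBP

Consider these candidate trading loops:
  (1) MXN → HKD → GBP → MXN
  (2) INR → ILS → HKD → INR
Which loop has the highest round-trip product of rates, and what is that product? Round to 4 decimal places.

(1) 0.4467 × 0.1035 × 20.08 = 0.92837
(2) 0.04928 × 2.006 × 9.824 = 0.97116
Highest is cycle (2) at 0.9712 (≤1, no arbitrage).

0.9712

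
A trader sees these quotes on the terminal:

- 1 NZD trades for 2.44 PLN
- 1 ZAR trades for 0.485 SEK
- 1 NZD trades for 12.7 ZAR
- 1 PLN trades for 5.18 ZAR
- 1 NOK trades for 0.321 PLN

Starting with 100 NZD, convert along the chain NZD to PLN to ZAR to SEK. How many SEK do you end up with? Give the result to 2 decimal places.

613.00

100 NZD × 2.44 = 244 PLN
244 PLN × 5.18 = 1263.92 ZAR
1263.92 ZAR × 0.485 = 613.0012 SEK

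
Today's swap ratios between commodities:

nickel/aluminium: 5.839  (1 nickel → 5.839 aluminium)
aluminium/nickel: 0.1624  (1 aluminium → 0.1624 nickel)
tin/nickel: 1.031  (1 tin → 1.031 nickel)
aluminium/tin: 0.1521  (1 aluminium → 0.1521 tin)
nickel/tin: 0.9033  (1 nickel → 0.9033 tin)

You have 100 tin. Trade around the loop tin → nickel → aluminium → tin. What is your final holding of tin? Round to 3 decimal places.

91.564

100 tin × 1.031 = 103.1 nickel
103.1 nickel × 5.839 = 602.0009 aluminium
602.0009 aluminium × 0.1521 = 91.56433689 tin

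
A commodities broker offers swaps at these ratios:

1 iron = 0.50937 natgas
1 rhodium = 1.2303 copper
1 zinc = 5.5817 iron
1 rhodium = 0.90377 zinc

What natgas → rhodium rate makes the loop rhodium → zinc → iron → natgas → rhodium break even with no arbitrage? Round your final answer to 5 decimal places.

Known legs of the cycle: 0.90377 × 5.5817 × 0.50937 = 2.56955415359433
For no arbitrage the full-cycle product must be 1, so the missing rate is 1 / 2.56955415359433 ≈ 0.3891726.

0.38917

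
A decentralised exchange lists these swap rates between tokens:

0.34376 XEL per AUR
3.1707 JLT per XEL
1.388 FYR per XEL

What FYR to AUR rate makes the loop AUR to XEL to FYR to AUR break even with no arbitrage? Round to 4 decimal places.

2.0958

Known legs of the cycle: 0.34376 × 1.388 = 0.47713888
For no arbitrage the full-cycle product must be 1, so the missing rate is 1 / 0.47713888 ≈ 2.095826.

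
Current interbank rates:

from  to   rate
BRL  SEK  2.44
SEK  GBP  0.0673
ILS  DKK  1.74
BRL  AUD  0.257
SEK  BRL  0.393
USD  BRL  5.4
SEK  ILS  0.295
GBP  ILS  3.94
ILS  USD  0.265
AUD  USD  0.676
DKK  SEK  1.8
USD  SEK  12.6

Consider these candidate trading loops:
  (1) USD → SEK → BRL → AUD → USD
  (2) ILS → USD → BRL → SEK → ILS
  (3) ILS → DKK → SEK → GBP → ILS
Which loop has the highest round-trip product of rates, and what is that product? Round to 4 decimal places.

(1) 12.6 × 0.393 × 0.257 × 0.676 = 0.86029
(2) 0.265 × 5.4 × 2.44 × 0.295 = 1.03003
(3) 1.74 × 1.8 × 0.0673 × 3.94 = 0.83049
Highest is cycle (2) at 1.0300 (>1, arbitrage).

1.0300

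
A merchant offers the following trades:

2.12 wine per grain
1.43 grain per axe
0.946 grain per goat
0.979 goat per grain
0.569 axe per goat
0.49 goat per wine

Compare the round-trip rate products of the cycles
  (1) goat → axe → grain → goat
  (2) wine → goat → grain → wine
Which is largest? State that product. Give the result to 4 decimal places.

0.9827

(1) 0.569 × 1.43 × 0.979 = 0.79658
(2) 0.49 × 0.946 × 2.12 = 0.98270
Highest is cycle (2) at 0.9827 (≤1, no arbitrage).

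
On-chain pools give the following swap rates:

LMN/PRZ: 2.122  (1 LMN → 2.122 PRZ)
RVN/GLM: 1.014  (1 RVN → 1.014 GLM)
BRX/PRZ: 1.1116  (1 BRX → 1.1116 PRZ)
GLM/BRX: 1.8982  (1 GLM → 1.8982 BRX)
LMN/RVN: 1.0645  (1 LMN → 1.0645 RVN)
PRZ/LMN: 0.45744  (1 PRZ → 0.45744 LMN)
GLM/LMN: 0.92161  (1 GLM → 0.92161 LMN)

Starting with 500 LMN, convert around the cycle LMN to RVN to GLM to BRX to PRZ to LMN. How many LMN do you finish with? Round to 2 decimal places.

520.93

500 LMN × 1.0645 = 532.25 RVN
532.25 RVN × 1.014 = 539.7015 GLM
539.7015 GLM × 1.8982 = 1024.4613873 BRX
1024.4613873 BRX × 1.1116 = 1138.79127812268 PRZ
1138.79127812268 PRZ × 0.45744 = 520.9286822644387392 LMN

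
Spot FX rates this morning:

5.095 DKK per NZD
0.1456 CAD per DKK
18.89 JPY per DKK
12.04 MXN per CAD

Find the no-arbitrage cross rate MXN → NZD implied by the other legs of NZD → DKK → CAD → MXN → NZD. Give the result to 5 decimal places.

0.11196

Known legs of the cycle: 5.095 × 0.1456 × 12.04 = 8.93165728
For no arbitrage the full-cycle product must be 1, so the missing rate is 1 / 8.93165728 ≈ 0.1119613.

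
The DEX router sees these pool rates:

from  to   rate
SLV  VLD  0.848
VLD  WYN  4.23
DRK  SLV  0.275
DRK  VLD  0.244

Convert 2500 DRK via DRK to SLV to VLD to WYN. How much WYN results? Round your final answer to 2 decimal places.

2500 DRK × 0.275 = 687.5 SLV
687.5 SLV × 0.848 = 583 VLD
583 VLD × 4.23 = 2466.09 WYN

2466.09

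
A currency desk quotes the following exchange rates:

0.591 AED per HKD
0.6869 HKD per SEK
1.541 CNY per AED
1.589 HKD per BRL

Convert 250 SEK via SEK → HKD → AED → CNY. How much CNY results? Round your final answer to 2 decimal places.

250 SEK × 0.6869 = 171.725 HKD
171.725 HKD × 0.591 = 101.489475 AED
101.489475 AED × 1.541 = 156.395280975 CNY

156.40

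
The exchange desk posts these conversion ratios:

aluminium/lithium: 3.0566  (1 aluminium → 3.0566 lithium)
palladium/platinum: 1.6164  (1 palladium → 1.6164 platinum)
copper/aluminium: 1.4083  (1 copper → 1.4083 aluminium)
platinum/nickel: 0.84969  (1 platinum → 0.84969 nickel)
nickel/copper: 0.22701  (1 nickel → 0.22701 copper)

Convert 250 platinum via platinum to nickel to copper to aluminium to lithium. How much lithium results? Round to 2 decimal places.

250 platinum × 0.84969 = 212.4225 nickel
212.4225 nickel × 0.22701 = 48.222031725 copper
48.222031725 copper × 1.4083 = 67.9110872783175 aluminium
67.9110872783175 aluminium × 3.0566 = 207.5770293749052705 lithium

207.58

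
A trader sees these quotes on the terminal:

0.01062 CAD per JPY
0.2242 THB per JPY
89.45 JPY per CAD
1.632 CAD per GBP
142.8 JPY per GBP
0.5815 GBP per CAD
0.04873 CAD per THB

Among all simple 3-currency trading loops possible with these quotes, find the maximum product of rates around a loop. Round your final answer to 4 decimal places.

THB→CAD→JPY→THB: 0.04873 × 89.45 × 0.2242 = 0.97727
CAD→GBP→JPY→CAD: 0.5815 × 142.8 × 0.01062 = 0.88187
Maximum is THB→CAD→JPY→THB at 0.9773; no arbitrage — every cycle loses value.

0.9773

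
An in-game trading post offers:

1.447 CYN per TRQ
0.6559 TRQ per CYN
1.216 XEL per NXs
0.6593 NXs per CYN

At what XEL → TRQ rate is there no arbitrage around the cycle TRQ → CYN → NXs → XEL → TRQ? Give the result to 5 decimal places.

Known legs of the cycle: 1.447 × 0.6593 × 1.216 = 1.1600726336
For no arbitrage the full-cycle product must be 1, so the missing rate is 1 / 1.1600726336 ≈ 0.8620150.

0.86201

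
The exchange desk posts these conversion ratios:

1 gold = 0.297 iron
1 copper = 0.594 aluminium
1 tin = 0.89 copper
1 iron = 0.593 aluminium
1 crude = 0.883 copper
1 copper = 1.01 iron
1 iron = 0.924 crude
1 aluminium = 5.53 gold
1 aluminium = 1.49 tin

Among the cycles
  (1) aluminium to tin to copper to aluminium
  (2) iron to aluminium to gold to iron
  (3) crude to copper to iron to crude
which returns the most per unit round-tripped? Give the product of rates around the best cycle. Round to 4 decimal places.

0.9739

(1) 1.49 × 0.89 × 0.594 = 0.78770
(2) 0.593 × 5.53 × 0.297 = 0.97395
(3) 0.883 × 1.01 × 0.924 = 0.82405
Highest is cycle (2) at 0.9739 (≤1, no arbitrage).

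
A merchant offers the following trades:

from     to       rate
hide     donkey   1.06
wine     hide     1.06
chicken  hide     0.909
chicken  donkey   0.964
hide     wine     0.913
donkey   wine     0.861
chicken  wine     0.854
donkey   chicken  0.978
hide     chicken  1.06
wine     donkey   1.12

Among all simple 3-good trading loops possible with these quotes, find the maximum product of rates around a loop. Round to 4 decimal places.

0.9674

hide→donkey→wine→hide: 1.06 × 0.861 × 1.06 = 0.96742
hide→chicken→wine→hide: 1.06 × 0.854 × 1.06 = 0.95955
hide→donkey→chicken→hide: 1.06 × 0.978 × 0.909 = 0.94234
chicken→wine→donkey→chicken: 0.854 × 1.12 × 0.978 = 0.93544
Maximum is hide→donkey→wine→hide at 0.9674; no arbitrage — every cycle loses value.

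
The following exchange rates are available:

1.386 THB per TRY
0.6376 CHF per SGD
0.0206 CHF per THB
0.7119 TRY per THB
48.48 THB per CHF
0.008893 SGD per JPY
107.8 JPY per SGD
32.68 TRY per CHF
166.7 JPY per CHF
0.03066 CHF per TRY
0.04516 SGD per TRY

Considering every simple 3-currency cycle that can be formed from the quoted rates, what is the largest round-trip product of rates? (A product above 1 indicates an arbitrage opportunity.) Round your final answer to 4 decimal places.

THB→TRY→CHF→THB: 0.7119 × 0.03066 × 48.48 = 1.05817
SGD→CHF→JPY→SGD: 0.6376 × 166.7 × 0.008893 = 0.94522
SGD→CHF→TRY→SGD: 0.6376 × 32.68 × 0.04516 = 0.94099
THB→CHF→TRY→THB: 0.0206 × 32.68 × 1.386 = 0.93307
Maximum is THB→TRY→CHF→THB at 1.0582; arbitrage exists.

1.0582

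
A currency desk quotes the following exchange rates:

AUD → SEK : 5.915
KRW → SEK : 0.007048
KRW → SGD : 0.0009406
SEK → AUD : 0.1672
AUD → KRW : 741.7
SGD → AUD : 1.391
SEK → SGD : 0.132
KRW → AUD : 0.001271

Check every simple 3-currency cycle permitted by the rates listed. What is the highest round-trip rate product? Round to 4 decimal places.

1.0861

AUD→SEK→SGD→AUD: 5.915 × 0.132 × 1.391 = 1.08606
AUD→KRW→SGD→AUD: 741.7 × 0.0009406 × 1.391 = 0.97042
AUD→KRW→SEK→AUD: 741.7 × 0.007048 × 0.1672 = 0.87404
Maximum is AUD→SEK→SGD→AUD at 1.0861; arbitrage exists.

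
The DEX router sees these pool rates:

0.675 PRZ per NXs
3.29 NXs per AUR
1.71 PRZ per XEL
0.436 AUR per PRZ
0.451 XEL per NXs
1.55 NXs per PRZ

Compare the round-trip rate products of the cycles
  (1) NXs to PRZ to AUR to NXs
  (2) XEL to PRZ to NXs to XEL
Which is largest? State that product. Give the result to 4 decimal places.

(1) 0.675 × 0.436 × 3.29 = 0.96825
(2) 1.71 × 1.55 × 0.451 = 1.19538
Highest is cycle (2) at 1.1954 (>1, arbitrage).

1.1954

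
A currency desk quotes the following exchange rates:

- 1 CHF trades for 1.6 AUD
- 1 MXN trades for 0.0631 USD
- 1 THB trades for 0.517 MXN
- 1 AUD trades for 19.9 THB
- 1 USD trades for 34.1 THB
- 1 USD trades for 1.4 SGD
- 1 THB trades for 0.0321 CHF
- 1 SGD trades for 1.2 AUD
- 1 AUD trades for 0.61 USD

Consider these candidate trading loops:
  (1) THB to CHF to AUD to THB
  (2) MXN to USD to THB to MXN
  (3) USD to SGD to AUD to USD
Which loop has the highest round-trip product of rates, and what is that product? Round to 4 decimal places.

1.1124

(1) 0.0321 × 1.6 × 19.9 = 1.02206
(2) 0.0631 × 34.1 × 0.517 = 1.11243
(3) 1.4 × 1.2 × 0.61 = 1.02480
Highest is cycle (2) at 1.1124 (>1, arbitrage).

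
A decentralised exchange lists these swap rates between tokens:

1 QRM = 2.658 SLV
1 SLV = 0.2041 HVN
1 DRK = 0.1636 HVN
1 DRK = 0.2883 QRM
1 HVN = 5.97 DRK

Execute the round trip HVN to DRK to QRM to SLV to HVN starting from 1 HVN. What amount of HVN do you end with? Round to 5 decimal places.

0.93372

1 HVN × 5.97 = 5.97 DRK
5.97 DRK × 0.2883 = 1.721151 QRM
1.721151 QRM × 2.658 = 4.574819358 SLV
4.574819358 SLV × 0.2041 = 0.9337206309678 HVN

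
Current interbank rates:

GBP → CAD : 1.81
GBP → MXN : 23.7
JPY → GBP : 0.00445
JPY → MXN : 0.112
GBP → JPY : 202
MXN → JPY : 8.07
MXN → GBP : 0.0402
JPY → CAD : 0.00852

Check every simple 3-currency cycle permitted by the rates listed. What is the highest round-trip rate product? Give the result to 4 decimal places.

GBP→JPY→MXN→GBP: 202 × 0.112 × 0.0402 = 0.90948
GBP→MXN→JPY→GBP: 23.7 × 8.07 × 0.00445 = 0.85110
Maximum is GBP→JPY→MXN→GBP at 0.9095; no arbitrage — every cycle loses value.

0.9095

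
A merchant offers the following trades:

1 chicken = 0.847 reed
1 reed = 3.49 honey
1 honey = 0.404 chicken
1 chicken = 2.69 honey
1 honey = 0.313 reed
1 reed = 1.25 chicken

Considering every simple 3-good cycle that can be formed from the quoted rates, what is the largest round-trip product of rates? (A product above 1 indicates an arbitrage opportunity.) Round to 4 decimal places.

1.1942

chicken→reed→honey→chicken: 0.847 × 3.49 × 0.404 = 1.19424
chicken→honey→reed→chicken: 2.69 × 0.313 × 1.25 = 1.05246
Maximum is chicken→reed→honey→chicken at 1.1942; arbitrage exists.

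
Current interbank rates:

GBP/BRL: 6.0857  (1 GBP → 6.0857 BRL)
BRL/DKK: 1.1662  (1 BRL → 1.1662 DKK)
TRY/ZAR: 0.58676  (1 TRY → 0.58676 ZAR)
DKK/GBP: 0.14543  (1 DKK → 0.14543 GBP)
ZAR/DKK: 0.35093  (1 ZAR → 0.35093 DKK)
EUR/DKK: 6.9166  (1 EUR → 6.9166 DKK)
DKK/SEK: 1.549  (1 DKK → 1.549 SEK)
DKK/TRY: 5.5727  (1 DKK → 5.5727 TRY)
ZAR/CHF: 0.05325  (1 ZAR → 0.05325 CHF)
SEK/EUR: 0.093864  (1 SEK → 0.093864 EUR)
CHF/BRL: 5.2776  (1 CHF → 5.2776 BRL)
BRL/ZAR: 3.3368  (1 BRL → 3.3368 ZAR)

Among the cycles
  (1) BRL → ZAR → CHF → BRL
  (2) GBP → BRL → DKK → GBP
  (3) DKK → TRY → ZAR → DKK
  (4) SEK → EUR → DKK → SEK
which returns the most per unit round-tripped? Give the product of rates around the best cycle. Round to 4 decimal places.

(1) 3.3368 × 0.05325 × 5.2776 = 0.93775
(2) 6.0857 × 1.1662 × 0.14543 = 1.03214
(3) 5.5727 × 0.58676 × 0.35093 = 1.14748
(4) 0.093864 × 6.9166 × 1.549 = 1.00564
Highest is cycle (3) at 1.1475 (>1, arbitrage).

1.1475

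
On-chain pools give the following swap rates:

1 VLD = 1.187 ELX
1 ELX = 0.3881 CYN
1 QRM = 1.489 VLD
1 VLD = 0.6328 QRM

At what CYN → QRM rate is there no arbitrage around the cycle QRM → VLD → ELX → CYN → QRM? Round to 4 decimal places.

Known legs of the cycle: 1.489 × 1.187 × 0.3881 = 0.6859446283
For no arbitrage the full-cycle product must be 1, so the missing rate is 1 / 0.6859446283 ≈ 1.457844.

1.4578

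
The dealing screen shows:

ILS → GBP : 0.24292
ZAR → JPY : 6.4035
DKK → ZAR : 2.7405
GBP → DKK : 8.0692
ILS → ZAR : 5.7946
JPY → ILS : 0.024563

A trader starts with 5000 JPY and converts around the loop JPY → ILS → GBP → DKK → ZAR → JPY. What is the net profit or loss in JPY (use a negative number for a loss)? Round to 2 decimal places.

5000 JPY × 0.024563 = 122.815 ILS
122.815 ILS × 0.24292 = 29.8342198 GBP
29.8342198 GBP × 8.0692 = 240.73828641016 DKK
240.73828641016 DKK × 2.7405 = 659.74327390704348 ZAR
659.74327390704348 ZAR × 6.4035 = 4224.66605446375292418 JPY
Net change: 4224.66605446375292418 − 5000 = -775.33394553624707582 JPY

-775.33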